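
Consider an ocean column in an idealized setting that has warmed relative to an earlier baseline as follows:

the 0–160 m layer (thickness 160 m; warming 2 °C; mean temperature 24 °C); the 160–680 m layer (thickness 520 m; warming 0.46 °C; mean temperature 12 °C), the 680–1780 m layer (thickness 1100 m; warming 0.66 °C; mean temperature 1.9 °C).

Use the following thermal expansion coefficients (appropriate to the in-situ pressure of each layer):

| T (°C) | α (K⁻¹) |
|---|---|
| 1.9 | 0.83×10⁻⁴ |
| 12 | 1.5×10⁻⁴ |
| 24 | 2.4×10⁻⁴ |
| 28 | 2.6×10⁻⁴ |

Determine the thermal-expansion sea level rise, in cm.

17.3 cm of thermosteric rise

Layer 1 at 24 °C → α = 2.4×10⁻⁴ K⁻¹
Layer 2 at 12 °C → α = 1.5×10⁻⁴ K⁻¹
Layer 3 at 1.9 °C → α = 0.83×10⁻⁴ K⁻¹
0–160 m: 2.4×10⁻⁴ × 2 × 160 = 0.07680 m
160–680 m: 0.46 × 1.5×10⁻⁴ × 520 = 0.03588 m
0.83×10⁻⁴ × 1100 × 0.66 = 0.060258 m
Δh = 0.07680 + 0.03588 + 0.060258 = 0.172938 m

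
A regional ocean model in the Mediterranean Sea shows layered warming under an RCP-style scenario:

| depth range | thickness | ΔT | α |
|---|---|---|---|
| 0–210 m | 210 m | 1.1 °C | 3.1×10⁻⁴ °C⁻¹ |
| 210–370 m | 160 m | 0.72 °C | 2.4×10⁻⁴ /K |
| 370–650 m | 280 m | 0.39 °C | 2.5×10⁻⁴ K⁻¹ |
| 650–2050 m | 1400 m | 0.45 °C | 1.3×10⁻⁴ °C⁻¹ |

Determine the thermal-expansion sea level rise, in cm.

about 20.8 cm

0–210 m: 1.1 × 210 × 3.1×10⁻⁴ = 0.07161 m
160 × 2.4×10⁻⁴ × 0.72 = 0.027648 m
370–650 m: 2.5×10⁻⁴ × 280 × 0.39 = 0.02730 m
1400 × 1.3×10⁻⁴ × 0.45 = 0.08190 m
Δh = 0.07161 + 0.027648 + 0.02730 + 0.08190 = 0.208458 m ≈ 20.8 cm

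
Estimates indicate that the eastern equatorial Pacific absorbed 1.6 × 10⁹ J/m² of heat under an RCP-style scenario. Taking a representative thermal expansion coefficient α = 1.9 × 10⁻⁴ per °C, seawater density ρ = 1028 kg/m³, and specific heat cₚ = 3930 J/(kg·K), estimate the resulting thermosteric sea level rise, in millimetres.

Δh = αQ/(ρcₚ) = 1.9×10⁻⁴ × 1.6×10⁹ / (1028 × 3930) ≈ 0.075247 m

about 75.2 mm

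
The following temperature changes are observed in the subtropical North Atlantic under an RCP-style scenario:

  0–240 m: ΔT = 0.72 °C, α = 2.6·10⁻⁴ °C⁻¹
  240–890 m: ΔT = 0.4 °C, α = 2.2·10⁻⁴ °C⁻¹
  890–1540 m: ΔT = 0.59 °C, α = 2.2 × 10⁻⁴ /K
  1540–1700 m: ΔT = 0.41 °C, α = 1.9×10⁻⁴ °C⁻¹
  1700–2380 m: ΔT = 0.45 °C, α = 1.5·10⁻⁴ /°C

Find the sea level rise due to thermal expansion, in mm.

0–240 m: 0.72 × 2.6×10⁻⁴ × 240 = 0.044928 m
2.2×10⁻⁴ × 650 × 0.4 = 0.05720 m
890–1540 m: 2.2×10⁻⁴ × 0.59 × 650 = 0.08437 m
160 × 1.9×10⁻⁴ × 0.41 = 0.012464 m
Layer 5: 1.5×10⁻⁴ × 0.45 × 680 = 0.04590 m
Δh = 0.044928 + 0.05720 + 0.08437 + 0.012464 + 0.04590 = 0.244862 m ≈ 245 mm

245 mm of thermosteric rise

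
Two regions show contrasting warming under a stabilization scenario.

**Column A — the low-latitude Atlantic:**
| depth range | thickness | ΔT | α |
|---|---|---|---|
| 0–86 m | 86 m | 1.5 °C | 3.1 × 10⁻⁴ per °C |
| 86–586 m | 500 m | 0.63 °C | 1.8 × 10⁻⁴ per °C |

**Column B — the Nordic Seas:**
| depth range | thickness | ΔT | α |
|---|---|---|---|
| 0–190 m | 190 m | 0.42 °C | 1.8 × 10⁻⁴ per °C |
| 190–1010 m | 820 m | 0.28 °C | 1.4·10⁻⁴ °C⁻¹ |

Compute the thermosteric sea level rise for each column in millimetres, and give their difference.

A: 96.7 mm; B: 46.5 mm; difference 50.2 mm

A 0–86 m: 86 × 1.5 × 3.1×10⁻⁴ = 0.03999 m
A Layer 2: 1.8×10⁻⁴ × 0.63 × 500 = 0.05670 m
A total: 0.09669 m
B Layer 1: 1.8×10⁻⁴ × 0.42 × 190 = 0.014364 m
B Layer 2: 1.4×10⁻⁴ × 0.28 × 820 = 0.032144 m
B total: 0.046508 m
Difference: 0.09669 − 0.046508 = 0.050182 m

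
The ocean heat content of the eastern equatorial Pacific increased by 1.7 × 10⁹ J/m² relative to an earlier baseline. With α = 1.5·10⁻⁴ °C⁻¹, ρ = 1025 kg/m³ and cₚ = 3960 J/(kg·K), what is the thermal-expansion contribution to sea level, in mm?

Δh = αQ/(ρcₚ) = 1.5×10⁻⁴ × 1.7×10⁹ / (1025 × 3960) ≈ 0.062823 m

about 63 mm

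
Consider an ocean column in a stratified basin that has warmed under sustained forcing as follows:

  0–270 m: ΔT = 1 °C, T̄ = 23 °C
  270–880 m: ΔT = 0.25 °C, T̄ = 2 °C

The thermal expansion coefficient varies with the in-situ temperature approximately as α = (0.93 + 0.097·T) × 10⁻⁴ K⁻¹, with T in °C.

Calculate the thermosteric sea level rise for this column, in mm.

Layer 1: α = (0.93 + 0.097×23)×10⁻⁴ = 3.161×10⁻⁴ K⁻¹
Layer 2: α = (0.93 + 0.097×2)×10⁻⁴ = 1.124×10⁻⁴ K⁻¹
3.161×10⁻⁴ × 270 × 1 = 0.085347 m
Layer 2: 610 × 1.124×10⁻⁴ × 0.25 = 0.017141 m
Δh = 0.085347 + 0.017141 = 0.102488 m

Δh = 102 mm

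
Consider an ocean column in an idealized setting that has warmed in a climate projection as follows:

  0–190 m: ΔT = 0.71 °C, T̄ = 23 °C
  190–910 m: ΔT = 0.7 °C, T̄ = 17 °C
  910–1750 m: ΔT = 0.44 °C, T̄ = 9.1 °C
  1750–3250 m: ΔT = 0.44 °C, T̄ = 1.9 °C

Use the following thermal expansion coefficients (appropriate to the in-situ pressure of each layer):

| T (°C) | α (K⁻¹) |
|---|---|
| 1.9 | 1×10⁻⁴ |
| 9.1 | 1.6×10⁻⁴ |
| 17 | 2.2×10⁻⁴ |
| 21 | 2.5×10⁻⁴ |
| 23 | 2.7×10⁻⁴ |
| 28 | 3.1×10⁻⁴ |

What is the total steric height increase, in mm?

272 mm of thermosteric rise

Layer 1 at 23 °C → α = 2.7×10⁻⁴ K⁻¹
Layer 2 at 17 °C → α = 2.2×10⁻⁴ K⁻¹
Layer 3 at 9.1 °C → α = 1.6×10⁻⁴ K⁻¹
Layer 4 at 1.9 °C → α = 1×10⁻⁴ K⁻¹
190 × 2.7×10⁻⁴ × 0.71 = 0.036423 m
0.7 × 2.2×10⁻⁴ × 720 = 0.11088 m
910–1750 m: 1.6×10⁻⁴ × 0.44 × 840 = 0.059136 m
Layer 4: 1×10⁻⁴ × 1500 × 0.44 = 0.06600 m
Δh = 0.036423 + 0.11088 + 0.059136 + 0.06600 = 0.272439 m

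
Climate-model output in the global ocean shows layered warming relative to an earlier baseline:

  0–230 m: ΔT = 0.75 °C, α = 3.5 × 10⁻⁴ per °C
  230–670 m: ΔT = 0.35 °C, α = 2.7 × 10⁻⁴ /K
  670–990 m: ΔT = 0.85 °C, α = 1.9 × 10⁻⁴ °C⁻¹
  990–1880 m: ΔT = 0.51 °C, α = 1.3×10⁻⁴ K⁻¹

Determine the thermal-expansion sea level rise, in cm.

0–230 m: 3.5×10⁻⁴ × 0.75 × 230 = 0.060375 m
2.7×10⁻⁴ × 440 × 0.35 = 0.04158 m
320 × 1.9×10⁻⁴ × 0.85 = 0.05168 m
Layer 4: 0.51 × 890 × 1.3×10⁻⁴ = 0.059007 m
Δh = 0.060375 + 0.04158 + 0.05168 + 0.059007 = 0.212642 m

21.3 cm of thermosteric rise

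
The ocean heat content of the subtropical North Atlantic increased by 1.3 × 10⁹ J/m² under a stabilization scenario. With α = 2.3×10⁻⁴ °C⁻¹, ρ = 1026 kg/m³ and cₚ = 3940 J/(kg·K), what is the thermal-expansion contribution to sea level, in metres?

0.0740 m of thermosteric rise

Δh = αQ/(ρcₚ) = 2.3×10⁻⁴ × 1.3×10⁹ / (1026 × 3940) ≈ 0.073965 m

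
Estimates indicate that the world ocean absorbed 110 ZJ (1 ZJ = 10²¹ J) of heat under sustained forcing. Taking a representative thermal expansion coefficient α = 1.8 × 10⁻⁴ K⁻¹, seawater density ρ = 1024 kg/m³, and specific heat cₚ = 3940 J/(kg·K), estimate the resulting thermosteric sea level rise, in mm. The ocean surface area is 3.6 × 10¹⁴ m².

Δh ≈ 14 mm

Per unit area: Q = 110×10²¹ / (3.6×10¹⁴) ≈ 3.056×10⁸ J/m²
Δh = αQ/(ρcₚ) = 1.8×10⁻⁴ × 3.056×10⁸ / (1024 × 3940) ≈ 0.013634 m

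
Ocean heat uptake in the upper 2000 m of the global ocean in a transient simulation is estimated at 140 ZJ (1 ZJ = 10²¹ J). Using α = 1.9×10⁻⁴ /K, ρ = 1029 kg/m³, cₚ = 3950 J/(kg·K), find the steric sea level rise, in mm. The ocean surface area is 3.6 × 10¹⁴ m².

Δh ≈ 18.2 mm

Per unit area: Q = 140×10²¹ / (3.6×10¹⁴) ≈ 3.889×10⁸ J/m²
Δh = αQ/(ρcₚ) = 1.9×10⁻⁴ × 3.889×10⁸ / (1029 × 3950) ≈ 0.018179 m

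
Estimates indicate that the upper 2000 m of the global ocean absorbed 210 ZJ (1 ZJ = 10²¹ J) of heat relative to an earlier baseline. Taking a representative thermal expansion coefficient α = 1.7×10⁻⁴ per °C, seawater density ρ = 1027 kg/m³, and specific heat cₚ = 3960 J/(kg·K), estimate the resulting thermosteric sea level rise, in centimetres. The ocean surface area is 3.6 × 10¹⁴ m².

Per unit area: Q = 210×10²¹ / (3.6×10¹⁴) ≈ 5.833×10⁸ J/m²
Δh = αQ/(ρcₚ) = 1.7×10⁻⁴ × 5.833×10⁸ / (1027 × 3960) ≈ 0.024382 m

about 2.44 cm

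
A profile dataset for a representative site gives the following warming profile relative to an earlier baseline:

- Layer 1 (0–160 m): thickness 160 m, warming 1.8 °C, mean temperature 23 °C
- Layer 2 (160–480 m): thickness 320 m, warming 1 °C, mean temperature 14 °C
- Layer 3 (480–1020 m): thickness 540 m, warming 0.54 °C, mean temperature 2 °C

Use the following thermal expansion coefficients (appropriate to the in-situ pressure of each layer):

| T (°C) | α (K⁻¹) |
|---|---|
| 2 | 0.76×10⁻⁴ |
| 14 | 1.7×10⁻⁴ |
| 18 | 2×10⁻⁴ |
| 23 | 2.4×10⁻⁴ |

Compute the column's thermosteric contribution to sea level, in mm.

Layer 1 at 23 °C → α = 2.4×10⁻⁴ K⁻¹
Layer 2 at 14 °C → α = 1.7×10⁻⁴ K⁻¹
Layer 3 at 2 °C → α = 0.76×10⁻⁴ K⁻¹
160 × 2.4×10⁻⁴ × 1.8 = 0.06912 m
320 × 1 × 1.7×10⁻⁴ = 0.05440 m
0.54 × 540 × 0.76×10⁻⁴ = 0.0221616 m
Δh = 0.06912 + 0.05440 + 0.0221616 = 0.1456816 m

146 mm of thermosteric rise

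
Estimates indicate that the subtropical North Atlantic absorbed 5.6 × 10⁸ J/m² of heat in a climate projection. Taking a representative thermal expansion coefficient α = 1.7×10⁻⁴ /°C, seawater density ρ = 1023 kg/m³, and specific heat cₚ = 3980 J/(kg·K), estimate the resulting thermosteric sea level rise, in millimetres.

about 23.4 mm

Δh = αQ/(ρcₚ) = 1.7×10⁻⁴ × 5.6×10⁸ / (1023 × 3980) ≈ 0.023382 m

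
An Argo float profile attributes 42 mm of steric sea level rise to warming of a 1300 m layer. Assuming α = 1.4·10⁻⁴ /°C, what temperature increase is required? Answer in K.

about 0.23 K

ΔT = Δh/(αH) = 0.042 / (1.4×10⁻⁴ × 1300) ≈ 0.2308 K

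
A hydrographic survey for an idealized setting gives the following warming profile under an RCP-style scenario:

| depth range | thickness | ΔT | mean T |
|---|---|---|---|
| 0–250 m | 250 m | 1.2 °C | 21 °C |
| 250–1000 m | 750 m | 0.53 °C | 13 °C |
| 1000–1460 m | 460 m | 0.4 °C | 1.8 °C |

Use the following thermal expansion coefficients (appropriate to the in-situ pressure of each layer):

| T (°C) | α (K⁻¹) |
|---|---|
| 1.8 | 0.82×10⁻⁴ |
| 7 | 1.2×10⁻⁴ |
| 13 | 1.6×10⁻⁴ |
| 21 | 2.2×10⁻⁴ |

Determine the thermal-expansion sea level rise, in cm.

14 cm

Layer 1 at 21 °C → α = 2.2×10⁻⁴ K⁻¹
Layer 2 at 13 °C → α = 1.6×10⁻⁴ K⁻¹
Layer 3 at 1.8 °C → α = 0.82×10⁻⁴ K⁻¹
Layer 1: 1.2 × 250 × 2.2×10⁻⁴ = 0.06600 m
750 × 0.53 × 1.6×10⁻⁴ = 0.06360 m
0.4 × 460 × 0.82×10⁻⁴ = 0.015088 m
Δh = 0.06600 + 0.06360 + 0.015088 = 0.144688 m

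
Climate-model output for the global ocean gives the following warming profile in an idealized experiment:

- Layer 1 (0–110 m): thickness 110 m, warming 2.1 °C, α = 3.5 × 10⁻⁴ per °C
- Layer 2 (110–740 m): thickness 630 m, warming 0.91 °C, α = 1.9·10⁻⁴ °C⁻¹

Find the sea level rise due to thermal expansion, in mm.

Layer 1: 2.1 × 110 × 3.5×10⁻⁴ = 0.08085 m
1.9×10⁻⁴ × 630 × 0.91 = 0.108927 m
Δh = 0.08085 + 0.108927 = 0.189777 m ≈ 190 mm

190 mm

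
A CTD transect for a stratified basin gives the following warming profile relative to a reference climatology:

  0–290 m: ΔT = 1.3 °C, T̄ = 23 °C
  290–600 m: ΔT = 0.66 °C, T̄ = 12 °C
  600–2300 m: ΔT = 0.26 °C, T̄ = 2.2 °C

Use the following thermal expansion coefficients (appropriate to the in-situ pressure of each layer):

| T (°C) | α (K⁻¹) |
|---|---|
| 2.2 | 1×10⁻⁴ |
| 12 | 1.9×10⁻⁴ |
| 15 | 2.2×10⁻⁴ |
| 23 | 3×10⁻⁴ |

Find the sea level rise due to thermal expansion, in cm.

Δh ≈ 20 cm

Layer 1 at 23 °C → α = 3×10⁻⁴ K⁻¹
Layer 2 at 12 °C → α = 1.9×10⁻⁴ K⁻¹
Layer 3 at 2.2 °C → α = 1×10⁻⁴ K⁻¹
Layer 1: 1.3 × 3×10⁻⁴ × 290 = 0.11310 m
310 × 1.9×10⁻⁴ × 0.66 = 0.038874 m
600–2300 m: 1700 × 0.26 × 1×10⁻⁴ = 0.04420 m
Δh = 0.11310 + 0.038874 + 0.04420 = 0.196174 m ≈ 20 cm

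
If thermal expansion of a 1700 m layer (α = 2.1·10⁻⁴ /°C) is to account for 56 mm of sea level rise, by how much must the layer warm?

about 0.157 K

ΔT = Δh/(αH) = 0.056 / (2.1×10⁻⁴ × 1700) ≈ 0.1569 K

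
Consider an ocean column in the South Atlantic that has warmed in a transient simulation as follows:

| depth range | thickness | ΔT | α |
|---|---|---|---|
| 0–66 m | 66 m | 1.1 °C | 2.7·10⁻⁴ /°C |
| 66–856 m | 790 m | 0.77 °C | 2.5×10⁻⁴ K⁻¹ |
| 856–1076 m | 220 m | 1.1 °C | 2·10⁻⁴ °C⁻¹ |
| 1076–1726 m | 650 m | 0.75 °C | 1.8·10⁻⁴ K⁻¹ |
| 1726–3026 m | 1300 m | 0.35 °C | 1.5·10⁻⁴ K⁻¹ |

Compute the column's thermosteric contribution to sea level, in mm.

Δh = 376 mm

Layer 1: 66 × 2.7×10⁻⁴ × 1.1 = 0.019602 m
Layer 2: 790 × 0.77 × 2.5×10⁻⁴ = 0.152075 m
856–1076 m: 2×10⁻⁴ × 220 × 1.1 = 0.04840 m
650 × 1.8×10⁻⁴ × 0.75 = 0.08775 m
Layer 5: 1.5×10⁻⁴ × 0.35 × 1300 = 0.06825 m
Δh = 0.019602 + 0.152075 + 0.04840 + 0.08775 + 0.06825 = 0.376077 m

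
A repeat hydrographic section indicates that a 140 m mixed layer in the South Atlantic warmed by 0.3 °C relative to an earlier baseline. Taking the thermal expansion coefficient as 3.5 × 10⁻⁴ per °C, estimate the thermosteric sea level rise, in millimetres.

14.7 mm

Δh = αΔT·H = 3.5×10⁻⁴ × 0.3 × 140 = 0.01470 m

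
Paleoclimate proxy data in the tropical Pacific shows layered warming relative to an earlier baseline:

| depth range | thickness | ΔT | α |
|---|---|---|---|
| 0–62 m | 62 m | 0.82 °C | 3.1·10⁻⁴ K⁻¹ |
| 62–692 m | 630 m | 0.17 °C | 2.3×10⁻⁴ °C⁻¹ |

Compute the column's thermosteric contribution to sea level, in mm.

Layer 1: 3.1×10⁻⁴ × 0.82 × 62 = 0.0157604 m
62–692 m: 0.17 × 630 × 2.3×10⁻⁴ = 0.024633 m
Δh = 0.0157604 + 0.024633 = 0.0403934 m ≈ 40 mm

Δh = 40 mm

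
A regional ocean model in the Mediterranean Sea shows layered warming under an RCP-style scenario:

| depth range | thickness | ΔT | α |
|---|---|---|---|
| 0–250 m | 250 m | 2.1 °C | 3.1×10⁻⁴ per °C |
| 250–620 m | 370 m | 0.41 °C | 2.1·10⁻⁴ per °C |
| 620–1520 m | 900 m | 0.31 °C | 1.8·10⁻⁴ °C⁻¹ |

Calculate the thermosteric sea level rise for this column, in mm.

Δh = 245 mm

0–250 m: 250 × 2.1 × 3.1×10⁻⁴ = 0.16275 m
250–620 m: 2.1×10⁻⁴ × 370 × 0.41 = 0.031857 m
620–1520 m: 0.31 × 1.8×10⁻⁴ × 900 = 0.05022 m
Δh = 0.16275 + 0.031857 + 0.05022 = 0.244827 m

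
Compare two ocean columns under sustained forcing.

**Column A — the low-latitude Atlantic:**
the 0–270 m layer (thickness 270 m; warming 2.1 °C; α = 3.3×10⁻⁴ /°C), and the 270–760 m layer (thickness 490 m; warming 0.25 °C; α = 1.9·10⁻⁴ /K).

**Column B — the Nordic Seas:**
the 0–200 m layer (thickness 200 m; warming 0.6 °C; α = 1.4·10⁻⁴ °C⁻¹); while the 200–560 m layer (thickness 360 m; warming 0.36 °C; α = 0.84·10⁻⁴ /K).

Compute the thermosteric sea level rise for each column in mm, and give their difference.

A 270 × 2.1 × 3.3×10⁻⁴ = 0.18711 m
A 0.25 × 490 × 1.9×10⁻⁴ = 0.023275 m
A total: 0.210385 m
B 0–200 m: 200 × 1.4×10⁻⁴ × 0.6 = 0.01680 m
B 200–560 m: 0.84×10⁻⁴ × 360 × 0.36 = 0.0108864 m
B total: 0.0276864 m
Difference: 0.210385 − 0.0276864 = 0.1826986 m

Δh_A ≈ 210 mm, Δh_B ≈ 27.7 mm; difference ≈ 183 mm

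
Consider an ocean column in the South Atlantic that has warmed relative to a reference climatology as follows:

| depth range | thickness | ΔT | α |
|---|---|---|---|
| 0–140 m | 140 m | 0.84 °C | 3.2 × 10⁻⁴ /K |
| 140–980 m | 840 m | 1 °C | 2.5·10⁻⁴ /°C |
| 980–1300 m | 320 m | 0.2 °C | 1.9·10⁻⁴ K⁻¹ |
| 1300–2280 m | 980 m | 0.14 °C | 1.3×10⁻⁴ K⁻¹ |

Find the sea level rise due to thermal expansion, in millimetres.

280 mm of thermosteric rise

Layer 1: 0.84 × 140 × 3.2×10⁻⁴ = 0.037632 m
140–980 m: 840 × 1 × 2.5×10⁻⁴ = 0.21000 m
980–1300 m: 1.9×10⁻⁴ × 0.2 × 320 = 0.01216 m
Layer 4: 1.3×10⁻⁴ × 0.14 × 980 = 0.017836 m
Δh = 0.037632 + 0.21000 + 0.01216 + 0.017836 = 0.277628 m ≈ 280 mm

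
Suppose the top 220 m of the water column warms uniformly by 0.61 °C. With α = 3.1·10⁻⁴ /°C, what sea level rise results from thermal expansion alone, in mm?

Δh = αΔT·H = 3.1×10⁻⁴ × 0.61 × 220 = 0.041602 m

42 mm of thermosteric rise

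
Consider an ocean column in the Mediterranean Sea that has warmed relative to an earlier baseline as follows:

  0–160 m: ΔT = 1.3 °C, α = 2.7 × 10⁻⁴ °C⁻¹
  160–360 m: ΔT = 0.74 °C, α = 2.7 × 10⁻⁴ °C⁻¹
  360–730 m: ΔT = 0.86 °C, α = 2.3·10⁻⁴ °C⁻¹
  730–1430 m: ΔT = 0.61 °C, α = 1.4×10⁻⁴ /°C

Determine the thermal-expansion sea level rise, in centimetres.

about 22.9 cm

Layer 1: 160 × 2.7×10⁻⁴ × 1.3 = 0.05616 m
Layer 2: 0.74 × 200 × 2.7×10⁻⁴ = 0.03996 m
370 × 0.86 × 2.3×10⁻⁴ = 0.073186 m
700 × 1.4×10⁻⁴ × 0.61 = 0.05978 m
Δh = 0.05616 + 0.03996 + 0.073186 + 0.05978 = 0.229086 m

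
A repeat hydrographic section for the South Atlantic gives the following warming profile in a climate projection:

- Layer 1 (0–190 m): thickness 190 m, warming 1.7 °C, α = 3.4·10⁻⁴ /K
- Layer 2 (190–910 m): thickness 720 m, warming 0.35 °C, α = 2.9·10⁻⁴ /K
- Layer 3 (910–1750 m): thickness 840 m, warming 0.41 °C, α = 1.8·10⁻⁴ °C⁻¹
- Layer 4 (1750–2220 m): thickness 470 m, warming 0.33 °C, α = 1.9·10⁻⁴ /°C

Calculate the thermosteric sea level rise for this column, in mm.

190 × 3.4×10⁻⁴ × 1.7 = 0.10982 m
2.9×10⁻⁴ × 720 × 0.35 = 0.07308 m
Layer 3: 1.8×10⁻⁴ × 0.41 × 840 = 0.061992 m
470 × 0.33 × 1.9×10⁻⁴ = 0.029469 m
Δh = 0.10982 + 0.07308 + 0.061992 + 0.029469 = 0.274361 m ≈ 274 mm

Δh = 274 mm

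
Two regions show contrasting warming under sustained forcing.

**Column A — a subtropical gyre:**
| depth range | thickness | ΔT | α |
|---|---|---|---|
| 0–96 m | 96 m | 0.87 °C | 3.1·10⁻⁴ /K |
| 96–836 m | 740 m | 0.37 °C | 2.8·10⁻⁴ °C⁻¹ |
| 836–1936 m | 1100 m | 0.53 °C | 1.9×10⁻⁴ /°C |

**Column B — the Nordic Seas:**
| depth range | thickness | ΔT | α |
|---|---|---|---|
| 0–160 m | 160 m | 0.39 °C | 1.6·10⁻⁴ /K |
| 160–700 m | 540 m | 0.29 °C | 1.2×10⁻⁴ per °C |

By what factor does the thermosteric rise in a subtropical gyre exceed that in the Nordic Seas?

A 0–96 m: 96 × 0.87 × 3.1×10⁻⁴ = 0.0258912 m
A Layer 2: 740 × 2.8×10⁻⁴ × 0.37 = 0.076664 m
A 1100 × 0.53 × 1.9×10⁻⁴ = 0.11077 m
A total: 0.2133252 m
B Layer 1: 0.39 × 160 × 1.6×10⁻⁴ = 0.009984 m
B 160–700 m: 540 × 0.29 × 1.2×10⁻⁴ = 0.018792 m
B total: 0.028776 m
Ratio: 0.2133252 / 0.028776 ≈ 7.413

7.41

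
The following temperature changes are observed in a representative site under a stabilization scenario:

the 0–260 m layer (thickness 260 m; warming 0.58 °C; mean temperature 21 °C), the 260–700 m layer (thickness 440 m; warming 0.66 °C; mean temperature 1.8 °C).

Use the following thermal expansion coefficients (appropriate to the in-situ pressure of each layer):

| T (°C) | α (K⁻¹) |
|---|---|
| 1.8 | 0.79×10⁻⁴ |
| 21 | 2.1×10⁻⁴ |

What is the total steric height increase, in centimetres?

Δh ≈ 5.46 cm

Layer 1 at 21 °C → α = 2.1×10⁻⁴ K⁻¹
Layer 2 at 1.8 °C → α = 0.79×10⁻⁴ K⁻¹
Layer 1: 260 × 2.1×10⁻⁴ × 0.58 = 0.031668 m
260–700 m: 0.79×10⁻⁴ × 440 × 0.66 = 0.0229416 m
Δh = 0.031668 + 0.0229416 = 0.0546096 m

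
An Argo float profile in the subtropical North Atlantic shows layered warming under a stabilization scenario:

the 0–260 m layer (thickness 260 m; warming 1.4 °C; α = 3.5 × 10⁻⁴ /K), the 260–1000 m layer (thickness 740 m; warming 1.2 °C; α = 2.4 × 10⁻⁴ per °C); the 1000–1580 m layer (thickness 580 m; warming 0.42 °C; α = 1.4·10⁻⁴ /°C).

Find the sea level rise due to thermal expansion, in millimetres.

about 375 mm

0–260 m: 3.5×10⁻⁴ × 260 × 1.4 = 0.12740 m
Layer 2: 2.4×10⁻⁴ × 1.2 × 740 = 0.21312 m
Layer 3: 0.42 × 1.4×10⁻⁴ × 580 = 0.034104 m
Δh = 0.12740 + 0.21312 + 0.034104 = 0.374624 m ≈ 375 mm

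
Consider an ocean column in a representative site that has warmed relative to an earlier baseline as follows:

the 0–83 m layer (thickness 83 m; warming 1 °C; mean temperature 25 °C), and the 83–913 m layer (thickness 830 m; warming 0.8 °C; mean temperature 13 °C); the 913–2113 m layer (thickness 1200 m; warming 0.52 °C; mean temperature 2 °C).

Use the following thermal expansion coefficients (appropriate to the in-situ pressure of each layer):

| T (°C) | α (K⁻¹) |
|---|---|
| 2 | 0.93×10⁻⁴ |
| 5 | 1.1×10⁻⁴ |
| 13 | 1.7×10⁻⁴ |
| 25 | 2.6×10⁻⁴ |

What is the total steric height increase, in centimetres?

19.2 cm of thermosteric rise

Layer 1 at 25 °C → α = 2.6×10⁻⁴ K⁻¹
Layer 2 at 13 °C → α = 1.7×10⁻⁴ K⁻¹
Layer 3 at 2 °C → α = 0.93×10⁻⁴ K⁻¹
0–83 m: 83 × 2.6×10⁻⁴ × 1 = 0.02158 m
830 × 0.8 × 1.7×10⁻⁴ = 0.11288 m
Layer 3: 0.52 × 1200 × 0.93×10⁻⁴ = 0.058032 m
Δh = 0.02158 + 0.11288 + 0.058032 = 0.192492 m ≈ 19.2 cm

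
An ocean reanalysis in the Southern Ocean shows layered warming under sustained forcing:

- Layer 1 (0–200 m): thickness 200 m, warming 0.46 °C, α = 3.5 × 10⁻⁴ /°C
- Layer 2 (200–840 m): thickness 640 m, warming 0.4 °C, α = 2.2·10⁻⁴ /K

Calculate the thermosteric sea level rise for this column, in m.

Δh = 0.0885 m

200 × 0.46 × 3.5×10⁻⁴ = 0.03220 m
200–840 m: 640 × 0.4 × 2.2×10⁻⁴ = 0.05632 m
Δh = 0.03220 + 0.05632 = 0.08852 m ≈ 0.0885 m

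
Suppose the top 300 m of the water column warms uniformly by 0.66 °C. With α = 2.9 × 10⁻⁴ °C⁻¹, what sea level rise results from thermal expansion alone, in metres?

about 0.0574 m

Δh = αΔT·H = 2.9×10⁻⁴ × 0.66 × 300 = 0.05742 m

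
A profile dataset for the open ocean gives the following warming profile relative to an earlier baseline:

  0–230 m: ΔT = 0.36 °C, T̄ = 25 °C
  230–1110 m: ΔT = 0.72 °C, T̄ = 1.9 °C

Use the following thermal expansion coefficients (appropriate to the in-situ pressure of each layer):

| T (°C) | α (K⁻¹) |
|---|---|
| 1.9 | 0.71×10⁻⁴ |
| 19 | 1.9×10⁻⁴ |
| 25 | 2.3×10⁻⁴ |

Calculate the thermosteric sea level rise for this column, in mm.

64.0 mm of thermosteric rise

Layer 1 at 25 °C → α = 2.3×10⁻⁴ K⁻¹
Layer 2 at 1.9 °C → α = 0.71×10⁻⁴ K⁻¹
0–230 m: 0.36 × 230 × 2.3×10⁻⁴ = 0.019044 m
880 × 0.71×10⁻⁴ × 0.72 = 0.0449856 m
Δh = 0.019044 + 0.0449856 = 0.0640296 m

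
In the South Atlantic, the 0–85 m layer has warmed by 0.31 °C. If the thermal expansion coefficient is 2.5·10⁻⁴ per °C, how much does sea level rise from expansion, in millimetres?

Δh = 6.59 mm

Δh = αΔT·H = 2.5×10⁻⁴ × 0.31 × 85 = 0.0065875 m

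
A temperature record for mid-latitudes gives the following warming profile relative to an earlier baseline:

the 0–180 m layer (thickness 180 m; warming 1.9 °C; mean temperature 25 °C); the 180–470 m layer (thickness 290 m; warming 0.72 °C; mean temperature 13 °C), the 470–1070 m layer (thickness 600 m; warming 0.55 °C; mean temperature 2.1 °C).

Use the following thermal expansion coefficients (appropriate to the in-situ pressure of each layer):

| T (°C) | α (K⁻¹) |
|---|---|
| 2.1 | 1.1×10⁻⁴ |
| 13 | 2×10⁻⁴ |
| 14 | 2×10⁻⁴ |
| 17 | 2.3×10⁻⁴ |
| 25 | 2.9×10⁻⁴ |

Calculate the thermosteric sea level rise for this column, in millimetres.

Layer 1 at 25 °C → α = 2.9×10⁻⁴ K⁻¹
Layer 2 at 13 °C → α = 2×10⁻⁴ K⁻¹
Layer 3 at 2.1 °C → α = 1.1×10⁻⁴ K⁻¹
Layer 1: 1.9 × 2.9×10⁻⁴ × 180 = 0.09918 m
290 × 2×10⁻⁴ × 0.72 = 0.04176 m
0.55 × 600 × 1.1×10⁻⁴ = 0.03630 m
Δh = 0.09918 + 0.04176 + 0.03630 = 0.17724 m

177 mm of thermosteric rise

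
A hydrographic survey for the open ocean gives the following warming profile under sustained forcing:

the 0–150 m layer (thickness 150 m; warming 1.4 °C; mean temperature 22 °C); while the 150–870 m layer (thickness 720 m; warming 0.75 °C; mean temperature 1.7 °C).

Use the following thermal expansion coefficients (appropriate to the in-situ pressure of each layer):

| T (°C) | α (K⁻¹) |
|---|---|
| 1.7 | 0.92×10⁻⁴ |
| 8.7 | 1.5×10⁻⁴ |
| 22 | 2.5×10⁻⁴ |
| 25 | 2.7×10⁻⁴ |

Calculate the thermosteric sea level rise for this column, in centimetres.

Δh = 10.2 cm

Layer 1 at 22 °C → α = 2.5×10⁻⁴ K⁻¹
Layer 2 at 1.7 °C → α = 0.92×10⁻⁴ K⁻¹
2.5×10⁻⁴ × 1.4 × 150 = 0.05250 m
0.75 × 720 × 0.92×10⁻⁴ = 0.04968 m
Δh = 0.05250 + 0.04968 = 0.10218 m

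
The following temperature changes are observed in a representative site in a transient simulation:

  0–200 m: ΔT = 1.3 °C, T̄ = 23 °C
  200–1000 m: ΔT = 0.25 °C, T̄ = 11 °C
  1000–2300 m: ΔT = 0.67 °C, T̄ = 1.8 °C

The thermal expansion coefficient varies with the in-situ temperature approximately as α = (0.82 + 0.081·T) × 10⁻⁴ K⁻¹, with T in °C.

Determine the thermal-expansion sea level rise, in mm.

Layer 1: α = (0.82 + 0.081×23)×10⁻⁴ = 2.683×10⁻⁴ K⁻¹
Layer 2: α = (0.82 + 0.081×11)×10⁻⁴ = 1.711×10⁻⁴ K⁻¹
Layer 3: α = (0.82 + 0.081×1.8)×10⁻⁴ = 0.9658×10⁻⁴ K⁻¹
0–200 m: 200 × 2.683×10⁻⁴ × 1.3 = 0.069758 m
1.711×10⁻⁴ × 0.25 × 800 = 0.03422 m
1000–2300 m: 0.67 × 1300 × 0.9658×10⁻⁴ = 0.08412118 m
Δh = 0.069758 + 0.03422 + 0.08412118 = 0.18809918 m ≈ 188 mm

188 mm of thermosteric rise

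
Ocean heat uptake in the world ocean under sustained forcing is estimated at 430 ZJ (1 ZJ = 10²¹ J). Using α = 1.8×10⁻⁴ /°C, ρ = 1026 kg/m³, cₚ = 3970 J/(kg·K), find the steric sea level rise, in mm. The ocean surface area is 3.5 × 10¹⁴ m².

Per unit area: Q = 430×10²¹ / (3.5×10¹⁴) ≈ 1.229×10⁹ J/m²
Δh = αQ/(ρcₚ) = 1.8×10⁻⁴ × 1.229×10⁹ / (1026 × 3970) ≈ 0.054311 m

54.3 mm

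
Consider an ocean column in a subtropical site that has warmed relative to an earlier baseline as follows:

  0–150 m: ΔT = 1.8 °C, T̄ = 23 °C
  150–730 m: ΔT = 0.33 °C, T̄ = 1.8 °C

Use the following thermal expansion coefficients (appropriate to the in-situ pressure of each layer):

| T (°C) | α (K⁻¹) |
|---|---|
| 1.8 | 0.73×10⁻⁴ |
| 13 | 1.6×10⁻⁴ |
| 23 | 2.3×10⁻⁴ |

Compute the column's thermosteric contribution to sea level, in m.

Δh = 0.076 m

Layer 1 at 23 °C → α = 2.3×10⁻⁴ K⁻¹
Layer 2 at 1.8 °C → α = 0.73×10⁻⁴ K⁻¹
2.3×10⁻⁴ × 150 × 1.8 = 0.06210 m
Layer 2: 0.73×10⁻⁴ × 580 × 0.33 = 0.0139722 m
Δh = 0.06210 + 0.0139722 = 0.0760722 m ≈ 0.076 m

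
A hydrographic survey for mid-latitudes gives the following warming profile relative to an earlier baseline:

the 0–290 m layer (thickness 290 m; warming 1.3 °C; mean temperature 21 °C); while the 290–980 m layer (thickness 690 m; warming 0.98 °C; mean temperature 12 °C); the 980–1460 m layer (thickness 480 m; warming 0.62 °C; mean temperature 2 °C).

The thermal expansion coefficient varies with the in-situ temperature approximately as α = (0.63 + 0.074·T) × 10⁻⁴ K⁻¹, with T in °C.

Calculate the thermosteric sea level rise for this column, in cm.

about 21 cm

Layer 1: α = (0.63 + 0.074×21)×10⁻⁴ = 2.184×10⁻⁴ K⁻¹
Layer 2: α = (0.63 + 0.074×12)×10⁻⁴ = 1.518×10⁻⁴ K⁻¹
Layer 3: α = (0.63 + 0.074×2)×10⁻⁴ = 0.778×10⁻⁴ K⁻¹
Layer 1: 290 × 1.3 × 2.184×10⁻⁴ = 0.0823368 m
290–980 m: 690 × 1.518×10⁻⁴ × 0.98 = 0.10264716 m
980–1460 m: 0.778×10⁻⁴ × 0.62 × 480 = 0.02315328 m
Δh = 0.0823368 + 0.10264716 + 0.02315328 = 0.20813724 m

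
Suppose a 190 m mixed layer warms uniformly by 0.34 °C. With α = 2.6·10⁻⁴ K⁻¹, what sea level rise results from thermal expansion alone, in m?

Δh ≈ 0.0168 m

Δh = αΔT·H = 2.6×10⁻⁴ × 0.34 × 190 = 0.016796 m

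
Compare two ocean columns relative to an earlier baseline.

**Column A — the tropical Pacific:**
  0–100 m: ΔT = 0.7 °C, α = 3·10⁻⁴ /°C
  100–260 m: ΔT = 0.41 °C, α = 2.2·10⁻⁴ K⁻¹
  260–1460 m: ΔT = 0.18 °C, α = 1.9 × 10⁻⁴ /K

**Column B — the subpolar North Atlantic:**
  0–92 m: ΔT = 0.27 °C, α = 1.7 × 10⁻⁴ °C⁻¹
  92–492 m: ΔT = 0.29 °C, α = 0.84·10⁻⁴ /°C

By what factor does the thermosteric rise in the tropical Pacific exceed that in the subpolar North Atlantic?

A 0–100 m: 100 × 0.7 × 3×10⁻⁴ = 0.02100 m
A Layer 2: 2.2×10⁻⁴ × 160 × 0.41 = 0.014432 m
A 0.18 × 1.9×10⁻⁴ × 1200 = 0.04104 m
A total: 0.076472 m
B 0–92 m: 0.27 × 1.7×10⁻⁴ × 92 = 0.0042228 m
B 400 × 0.29 × 0.84×10⁻⁴ = 0.009744 m
B total: 0.0139668 m
Ratio: 0.076472 / 0.0139668 ≈ 5.475

≈ 5.48×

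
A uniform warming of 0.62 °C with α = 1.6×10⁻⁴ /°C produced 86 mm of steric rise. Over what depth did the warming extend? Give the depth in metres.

H ≈ 867 m

H = Δh/(αΔT) = 0.086 / (1.6×10⁻⁴ × 0.62) ≈ 866.9 m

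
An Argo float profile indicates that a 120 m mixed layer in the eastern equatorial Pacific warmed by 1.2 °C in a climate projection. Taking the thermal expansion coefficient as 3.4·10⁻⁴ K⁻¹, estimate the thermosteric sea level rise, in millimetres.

Δh = αΔT·H = 3.4×10⁻⁴ × 1.2 × 120 = 0.04896 m

about 49.0 mm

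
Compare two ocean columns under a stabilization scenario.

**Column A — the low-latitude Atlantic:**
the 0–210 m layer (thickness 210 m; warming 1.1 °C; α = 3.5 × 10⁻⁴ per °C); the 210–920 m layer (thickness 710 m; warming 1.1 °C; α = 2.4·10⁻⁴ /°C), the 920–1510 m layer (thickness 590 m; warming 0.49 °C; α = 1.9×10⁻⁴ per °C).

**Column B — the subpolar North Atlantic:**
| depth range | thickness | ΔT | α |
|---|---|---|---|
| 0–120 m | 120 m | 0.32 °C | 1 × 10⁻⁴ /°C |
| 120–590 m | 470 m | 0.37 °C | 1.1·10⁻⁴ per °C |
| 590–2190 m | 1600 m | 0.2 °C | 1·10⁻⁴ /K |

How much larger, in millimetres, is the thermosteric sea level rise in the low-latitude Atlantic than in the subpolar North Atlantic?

A Layer 1: 3.5×10⁻⁴ × 210 × 1.1 = 0.08085 m
A 710 × 1.1 × 2.4×10⁻⁴ = 0.18744 m
A 0.49 × 590 × 1.9×10⁻⁴ = 0.054929 m
A total: 0.323219 m
B 1×10⁻⁴ × 120 × 0.32 = 0.00384 m
B 120–590 m: 0.37 × 1.1×10⁻⁴ × 470 = 0.019129 m
B Layer 3: 0.2 × 1×10⁻⁴ × 1600 = 0.03200 m
B total: 0.054969 m
Difference: 0.323219 − 0.054969 = 0.26825 m

Δh_A − Δh_B ≈ 270 mm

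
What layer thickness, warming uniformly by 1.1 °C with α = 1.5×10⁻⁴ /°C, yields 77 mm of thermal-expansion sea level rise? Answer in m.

about 467 m

H = Δh/(αΔT) = 0.077 / (1.5×10⁻⁴ × 1.1) ≈ 466.7 m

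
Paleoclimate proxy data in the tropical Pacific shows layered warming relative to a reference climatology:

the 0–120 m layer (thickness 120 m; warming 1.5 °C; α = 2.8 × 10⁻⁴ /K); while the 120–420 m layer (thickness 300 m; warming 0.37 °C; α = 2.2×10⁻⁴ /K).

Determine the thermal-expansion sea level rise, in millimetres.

0–120 m: 2.8×10⁻⁴ × 120 × 1.5 = 0.05040 m
Layer 2: 300 × 0.37 × 2.2×10⁻⁴ = 0.02442 m
Δh = 0.05040 + 0.02442 = 0.07482 m ≈ 75 mm

75 mm of thermosteric rise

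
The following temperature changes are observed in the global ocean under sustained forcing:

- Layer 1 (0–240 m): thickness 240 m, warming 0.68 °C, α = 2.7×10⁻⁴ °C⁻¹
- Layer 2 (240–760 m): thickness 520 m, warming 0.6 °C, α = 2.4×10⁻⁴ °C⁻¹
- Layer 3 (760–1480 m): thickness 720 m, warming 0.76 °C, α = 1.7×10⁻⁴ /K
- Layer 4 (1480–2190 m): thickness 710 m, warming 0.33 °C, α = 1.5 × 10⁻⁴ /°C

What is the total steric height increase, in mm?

0–240 m: 240 × 0.68 × 2.7×10⁻⁴ = 0.044064 m
240–760 m: 2.4×10⁻⁴ × 0.6 × 520 = 0.07488 m
1.7×10⁻⁴ × 0.76 × 720 = 0.093024 m
1480–2190 m: 0.33 × 710 × 1.5×10⁻⁴ = 0.035145 m
Δh = 0.044064 + 0.07488 + 0.093024 + 0.035145 = 0.247113 m

250 mm of thermosteric rise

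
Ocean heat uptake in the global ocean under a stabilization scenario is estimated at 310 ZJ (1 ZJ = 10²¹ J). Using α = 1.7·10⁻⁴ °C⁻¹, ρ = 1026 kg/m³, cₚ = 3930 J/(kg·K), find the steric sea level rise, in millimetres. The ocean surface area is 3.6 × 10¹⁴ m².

Per unit area: Q = 310×10²¹ / (3.6×10¹⁴) ≈ 8.611×10⁸ J/m²
Δh = αQ/(ρcₚ) = 1.7×10⁻⁴ × 8.611×10⁸ / (1026 × 3930) ≈ 0.036305 m

36.3 mm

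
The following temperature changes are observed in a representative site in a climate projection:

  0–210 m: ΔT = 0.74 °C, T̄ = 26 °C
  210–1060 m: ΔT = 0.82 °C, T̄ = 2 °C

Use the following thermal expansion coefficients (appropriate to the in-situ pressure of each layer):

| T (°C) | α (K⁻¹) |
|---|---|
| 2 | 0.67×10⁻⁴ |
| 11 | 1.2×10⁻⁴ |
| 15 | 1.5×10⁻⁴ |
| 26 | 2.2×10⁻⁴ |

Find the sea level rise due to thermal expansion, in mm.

Layer 1 at 26 °C → α = 2.2×10⁻⁴ K⁻¹
Layer 2 at 2 °C → α = 0.67×10⁻⁴ K⁻¹
Layer 1: 0.74 × 210 × 2.2×10⁻⁴ = 0.034188 m
0.67×10⁻⁴ × 850 × 0.82 = 0.046699 m
Δh = 0.034188 + 0.046699 = 0.080887 m ≈ 80.9 mm

about 80.9 mm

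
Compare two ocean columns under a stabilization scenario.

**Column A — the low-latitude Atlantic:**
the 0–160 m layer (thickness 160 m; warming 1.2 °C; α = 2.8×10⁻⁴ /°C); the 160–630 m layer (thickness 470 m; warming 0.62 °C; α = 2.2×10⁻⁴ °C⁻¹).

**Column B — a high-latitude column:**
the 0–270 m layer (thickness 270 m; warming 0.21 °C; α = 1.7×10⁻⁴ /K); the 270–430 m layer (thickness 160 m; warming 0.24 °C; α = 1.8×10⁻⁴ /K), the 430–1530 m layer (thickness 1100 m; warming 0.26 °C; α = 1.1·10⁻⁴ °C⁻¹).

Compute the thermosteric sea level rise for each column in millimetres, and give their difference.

A: 118 mm; B: 48.0 mm; difference 69.9 mm

A 0–160 m: 160 × 2.8×10⁻⁴ × 1.2 = 0.05376 m
A Layer 2: 470 × 2.2×10⁻⁴ × 0.62 = 0.064108 m
A total: 0.117868 m
B Layer 1: 1.7×10⁻⁴ × 0.21 × 270 = 0.009639 m
B 270–430 m: 1.8×10⁻⁴ × 160 × 0.24 = 0.006912 m
B Layer 3: 1.1×10⁻⁴ × 1100 × 0.26 = 0.03146 m
B total: 0.048011 m
Difference: 0.117868 − 0.048011 = 0.069857 m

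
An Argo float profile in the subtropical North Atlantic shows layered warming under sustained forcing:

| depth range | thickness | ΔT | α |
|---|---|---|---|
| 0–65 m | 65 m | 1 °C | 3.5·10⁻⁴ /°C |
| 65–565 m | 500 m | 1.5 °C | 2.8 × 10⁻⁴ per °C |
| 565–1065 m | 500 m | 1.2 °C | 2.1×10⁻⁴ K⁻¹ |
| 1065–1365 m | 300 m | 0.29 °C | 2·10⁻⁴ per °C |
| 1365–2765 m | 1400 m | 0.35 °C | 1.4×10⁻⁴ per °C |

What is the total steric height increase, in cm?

Layer 1: 65 × 3.5×10⁻⁴ × 1 = 0.02275 m
Layer 2: 500 × 2.8×10⁻⁴ × 1.5 = 0.21000 m
565–1065 m: 2.1×10⁻⁴ × 500 × 1.2 = 0.12600 m
Layer 4: 2×10⁻⁴ × 0.29 × 300 = 0.01740 m
1.4×10⁻⁴ × 1400 × 0.35 = 0.06860 m
Δh = 0.02275 + 0.21000 + 0.12600 + 0.01740 + 0.06860 = 0.44475 m

about 44.5 cm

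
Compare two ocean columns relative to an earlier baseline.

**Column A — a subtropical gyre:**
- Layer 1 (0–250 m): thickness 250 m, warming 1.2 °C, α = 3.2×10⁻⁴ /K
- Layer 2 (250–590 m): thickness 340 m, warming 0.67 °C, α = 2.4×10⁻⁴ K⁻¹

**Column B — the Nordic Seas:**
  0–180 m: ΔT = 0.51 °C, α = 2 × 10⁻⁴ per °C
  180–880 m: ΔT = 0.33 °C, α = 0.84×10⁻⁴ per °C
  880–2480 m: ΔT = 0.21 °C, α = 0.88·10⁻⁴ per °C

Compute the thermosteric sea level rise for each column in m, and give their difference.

A: 0.151 m; B: 0.0673 m; difference 0.0833 m

A 0–250 m: 250 × 1.2 × 3.2×10⁻⁴ = 0.09600 m
A 250–590 m: 340 × 0.67 × 2.4×10⁻⁴ = 0.054672 m
A total: 0.150672 m
B Layer 1: 0.51 × 180 × 2×10⁻⁴ = 0.01836 m
B 0.33 × 0.84×10⁻⁴ × 700 = 0.019404 m
B 0.88×10⁻⁴ × 0.21 × 1600 = 0.029568 m
B total: 0.067332 m
Difference: 0.150672 − 0.067332 = 0.08334 m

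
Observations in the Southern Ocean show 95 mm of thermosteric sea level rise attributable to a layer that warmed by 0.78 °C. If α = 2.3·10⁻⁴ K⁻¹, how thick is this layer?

about 530 m

H = Δh/(αΔT) = 0.095 / (2.3×10⁻⁴ × 0.78) ≈ 529.5 m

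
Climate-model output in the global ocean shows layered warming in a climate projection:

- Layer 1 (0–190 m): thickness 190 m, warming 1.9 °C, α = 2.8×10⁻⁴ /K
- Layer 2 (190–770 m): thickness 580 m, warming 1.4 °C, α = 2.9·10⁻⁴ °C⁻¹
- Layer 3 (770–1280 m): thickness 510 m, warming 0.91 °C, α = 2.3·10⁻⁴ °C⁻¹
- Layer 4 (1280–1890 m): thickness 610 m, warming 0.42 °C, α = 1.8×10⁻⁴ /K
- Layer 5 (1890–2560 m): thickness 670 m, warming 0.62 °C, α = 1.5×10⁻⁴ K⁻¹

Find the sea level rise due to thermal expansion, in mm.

0–190 m: 190 × 2.8×10⁻⁴ × 1.9 = 0.10108 m
Layer 2: 580 × 2.9×10⁻⁴ × 1.4 = 0.23548 m
0.91 × 510 × 2.3×10⁻⁴ = 0.106743 m
1280–1890 m: 610 × 1.8×10⁻⁴ × 0.42 = 0.046116 m
1890–2560 m: 0.62 × 670 × 1.5×10⁻⁴ = 0.06231 m
Δh = 0.10108 + 0.23548 + 0.106743 + 0.046116 + 0.06231 = 0.551729 m ≈ 550 mm

550 mm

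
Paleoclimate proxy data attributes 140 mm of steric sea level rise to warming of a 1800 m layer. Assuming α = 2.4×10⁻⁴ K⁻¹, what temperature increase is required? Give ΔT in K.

ΔT = Δh/(αH) = 0.14 / (2.4×10⁻⁴ × 1800) ≈ 0.3241 K

ΔT ≈ 0.324 K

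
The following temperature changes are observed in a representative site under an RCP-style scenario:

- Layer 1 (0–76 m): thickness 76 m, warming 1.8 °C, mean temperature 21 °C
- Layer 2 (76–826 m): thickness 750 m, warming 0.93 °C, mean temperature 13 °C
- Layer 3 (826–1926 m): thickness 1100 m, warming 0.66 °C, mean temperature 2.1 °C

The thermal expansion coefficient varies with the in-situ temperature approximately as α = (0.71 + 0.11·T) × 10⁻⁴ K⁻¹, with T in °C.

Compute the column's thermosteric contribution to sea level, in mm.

Δh ≈ 259 mm

Layer 1: α = (0.71 + 0.11×21)×10⁻⁴ = 3.02×10⁻⁴ K⁻¹
Layer 2: α = (0.71 + 0.11×13)×10⁻⁴ = 2.14×10⁻⁴ K⁻¹
Layer 3: α = (0.71 + 0.11×2.1)×10⁻⁴ = 0.941×10⁻⁴ K⁻¹
Layer 1: 1.8 × 3.02×10⁻⁴ × 76 = 0.0413136 m
76–826 m: 750 × 2.14×10⁻⁴ × 0.93 = 0.149265 m
826–1926 m: 0.66 × 1100 × 0.941×10⁻⁴ = 0.0683166 m
Δh = 0.0413136 + 0.149265 + 0.0683166 = 0.2588952 m ≈ 259 mm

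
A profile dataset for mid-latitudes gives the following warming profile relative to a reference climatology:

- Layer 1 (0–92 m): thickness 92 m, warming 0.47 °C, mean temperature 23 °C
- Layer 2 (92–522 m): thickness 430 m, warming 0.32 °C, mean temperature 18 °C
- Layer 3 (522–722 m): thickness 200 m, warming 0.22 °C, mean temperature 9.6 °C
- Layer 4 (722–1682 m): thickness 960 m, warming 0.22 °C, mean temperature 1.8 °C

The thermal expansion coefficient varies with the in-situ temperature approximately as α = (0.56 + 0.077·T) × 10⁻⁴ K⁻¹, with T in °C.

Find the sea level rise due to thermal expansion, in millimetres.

Layer 1: α = (0.56 + 0.077×23)×10⁻⁴ = 2.331×10⁻⁴ K⁻¹
Layer 2: α = (0.56 + 0.077×18)×10⁻⁴ = 1.946×10⁻⁴ K⁻¹
Layer 3: α = (0.56 + 0.077×9.6)×10⁻⁴ = 1.2992×10⁻⁴ K⁻¹
Layer 4: α = (0.56 + 0.077×1.8)×10⁻⁴ = 0.6986×10⁻⁴ K⁻¹
0–92 m: 2.331×10⁻⁴ × 92 × 0.47 = 0.010079244 m
Layer 2: 430 × 0.32 × 1.946×10⁻⁴ = 0.02677696 m
0.22 × 200 × 1.2992×10⁻⁴ = 0.00571648 m
960 × 0.22 × 0.6986×10⁻⁴ = 0.014754432 m
Δh = 0.010079244 + 0.02677696 + 0.00571648 + 0.014754432 = 0.057327116 m

Δh = 57.3 mm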